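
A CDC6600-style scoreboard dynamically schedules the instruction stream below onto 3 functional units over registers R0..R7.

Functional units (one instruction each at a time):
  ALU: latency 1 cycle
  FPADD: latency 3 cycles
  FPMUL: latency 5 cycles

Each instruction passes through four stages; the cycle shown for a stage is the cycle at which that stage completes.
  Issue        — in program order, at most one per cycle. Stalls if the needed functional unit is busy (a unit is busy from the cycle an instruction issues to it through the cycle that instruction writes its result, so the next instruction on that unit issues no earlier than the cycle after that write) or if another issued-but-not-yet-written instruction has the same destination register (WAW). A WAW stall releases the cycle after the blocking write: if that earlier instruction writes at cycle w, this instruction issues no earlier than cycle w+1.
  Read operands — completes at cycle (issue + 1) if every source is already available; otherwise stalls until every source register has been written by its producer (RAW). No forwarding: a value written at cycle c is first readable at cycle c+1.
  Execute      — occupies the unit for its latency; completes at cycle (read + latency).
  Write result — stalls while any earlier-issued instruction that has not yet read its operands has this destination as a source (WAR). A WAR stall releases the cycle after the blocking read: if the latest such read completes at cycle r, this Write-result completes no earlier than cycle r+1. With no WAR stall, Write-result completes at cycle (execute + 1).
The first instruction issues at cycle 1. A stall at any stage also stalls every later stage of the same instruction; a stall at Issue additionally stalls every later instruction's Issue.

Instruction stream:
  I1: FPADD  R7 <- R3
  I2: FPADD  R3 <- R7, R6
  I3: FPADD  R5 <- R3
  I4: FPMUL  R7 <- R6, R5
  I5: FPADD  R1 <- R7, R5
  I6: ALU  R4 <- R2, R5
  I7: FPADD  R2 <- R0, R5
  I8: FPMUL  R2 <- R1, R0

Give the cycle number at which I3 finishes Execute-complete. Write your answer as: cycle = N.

cycle = 17

cycle 1: I1→FPADD
cycle 2: I1 RO
cycle 5: I1 EX
cycle 6: I1 WR R7
cycle 7: I2→FPADD
cycle 8: I2 RO
cycle 11: I2 EX
cycle 12: I2 WR R3
cycle 13: I3→FPADD
cycle 14: I3 RO; I4→FPMUL
cycle 17: I3 EX
cycle 18: I3 WR R5
cycle 19: I4 RO; I5→FPADD
cycle 20: I6→ALU
cycle 21: I6 RO
cycle 22: I6 EX
cycle 23: I6 WR R4
cycle 24: I4 EX
cycle 25: I4 WR R7
cycle 26: I5 RO
cycle 29: I5 EX
cycle 30: I5 WR R1
cycle 31: I7→FPADD
cycle 32: I7 RO
cycle 35: I7 EX
cycle 36: I7 WR R2
cycle 37: I8→FPMUL
cycle 38: I8 RO
cycle 43: I8 EX
cycle 44: I8 WR R2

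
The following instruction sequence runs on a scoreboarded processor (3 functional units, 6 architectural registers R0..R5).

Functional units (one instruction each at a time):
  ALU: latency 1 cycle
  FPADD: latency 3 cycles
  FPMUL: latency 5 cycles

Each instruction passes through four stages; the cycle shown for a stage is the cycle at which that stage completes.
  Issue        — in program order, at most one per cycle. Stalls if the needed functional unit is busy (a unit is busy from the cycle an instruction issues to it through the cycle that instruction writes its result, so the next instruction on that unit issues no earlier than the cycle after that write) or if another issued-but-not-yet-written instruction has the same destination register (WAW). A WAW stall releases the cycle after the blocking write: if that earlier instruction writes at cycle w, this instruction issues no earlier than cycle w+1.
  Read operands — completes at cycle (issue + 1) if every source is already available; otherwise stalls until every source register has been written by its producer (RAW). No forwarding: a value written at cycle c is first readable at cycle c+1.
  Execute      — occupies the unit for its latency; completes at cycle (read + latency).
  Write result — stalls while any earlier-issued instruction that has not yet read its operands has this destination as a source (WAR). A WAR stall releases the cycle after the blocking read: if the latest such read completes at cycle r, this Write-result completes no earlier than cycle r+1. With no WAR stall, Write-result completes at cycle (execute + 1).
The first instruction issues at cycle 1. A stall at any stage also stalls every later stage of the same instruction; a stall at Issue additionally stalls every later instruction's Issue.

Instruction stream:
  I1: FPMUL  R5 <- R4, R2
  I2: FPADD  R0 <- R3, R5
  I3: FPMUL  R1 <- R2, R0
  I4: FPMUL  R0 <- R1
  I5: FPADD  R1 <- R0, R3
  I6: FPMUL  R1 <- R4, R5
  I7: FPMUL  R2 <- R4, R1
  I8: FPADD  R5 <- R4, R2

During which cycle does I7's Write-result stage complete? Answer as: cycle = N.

I1  is:1  ro:2  ex:7  wr:8
I2  is:2  ro:9  ex:12  wr:13  — RAW R5: wait I1 write@8
I3  is:9  ro:14  ex:19  wr:20  — struct: FPMUL busy until I1 writes@8, RAW R0: wait I2 write@13
I4  is:21  ro:22  ex:27  wr:28  — struct: FPMUL busy until I3 writes@20
I5  is:22  ro:29  ex:32  wr:33  — RAW R0: wait I4 write@28
I6  is:34  ro:35  ex:40  wr:41  — WAW R1: wait I5 write@33
I7  is:42  ro:43  ex:48  wr:49  — struct: FPMUL busy until I6 writes@41
I8  is:43  ro:50  ex:53  wr:54  — RAW R2: wait I7 write@49

cycle = 49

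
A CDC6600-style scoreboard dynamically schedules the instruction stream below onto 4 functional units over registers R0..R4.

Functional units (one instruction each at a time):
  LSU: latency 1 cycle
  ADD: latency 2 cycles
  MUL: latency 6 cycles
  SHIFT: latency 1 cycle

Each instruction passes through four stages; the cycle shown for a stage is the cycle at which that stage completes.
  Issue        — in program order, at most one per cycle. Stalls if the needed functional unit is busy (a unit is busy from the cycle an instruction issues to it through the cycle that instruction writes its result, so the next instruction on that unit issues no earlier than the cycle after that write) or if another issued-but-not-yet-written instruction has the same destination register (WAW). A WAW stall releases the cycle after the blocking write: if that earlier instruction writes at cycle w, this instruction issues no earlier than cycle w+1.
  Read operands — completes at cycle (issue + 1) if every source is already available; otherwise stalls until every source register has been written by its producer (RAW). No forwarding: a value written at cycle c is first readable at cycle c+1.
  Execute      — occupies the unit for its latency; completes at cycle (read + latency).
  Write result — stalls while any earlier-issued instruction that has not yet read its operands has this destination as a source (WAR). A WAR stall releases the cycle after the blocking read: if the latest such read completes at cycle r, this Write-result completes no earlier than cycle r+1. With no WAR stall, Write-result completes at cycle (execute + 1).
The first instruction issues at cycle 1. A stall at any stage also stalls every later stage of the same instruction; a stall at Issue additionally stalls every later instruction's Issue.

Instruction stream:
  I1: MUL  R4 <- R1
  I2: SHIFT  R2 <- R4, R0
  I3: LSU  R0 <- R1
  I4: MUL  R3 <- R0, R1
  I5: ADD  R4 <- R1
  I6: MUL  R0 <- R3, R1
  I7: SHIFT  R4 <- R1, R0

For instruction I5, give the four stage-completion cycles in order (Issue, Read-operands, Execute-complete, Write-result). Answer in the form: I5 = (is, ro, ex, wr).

I5 = (11, 12, 14, 15)

1) issue 1, read 2, done 8, write 9
2) issue 2, read 10, done 11, write 12  <RAW R4: wait I1 write@9>
3) issue 3, read 4, done 5, write 11  <WAR R0: wait I2 read@10>
4) issue 10, read 12, done 18, write 19  <struct: MUL busy until I1 writes@9 / RAW R0: wait I3 write@11>
5) issue 11, read 12, done 14, write 15
6) issue 20, read 21, done 27, write 28  <struct: MUL busy until I4 writes@19>
7) issue 21, read 29, done 30, write 31  <RAW R0: wait I6 write@28>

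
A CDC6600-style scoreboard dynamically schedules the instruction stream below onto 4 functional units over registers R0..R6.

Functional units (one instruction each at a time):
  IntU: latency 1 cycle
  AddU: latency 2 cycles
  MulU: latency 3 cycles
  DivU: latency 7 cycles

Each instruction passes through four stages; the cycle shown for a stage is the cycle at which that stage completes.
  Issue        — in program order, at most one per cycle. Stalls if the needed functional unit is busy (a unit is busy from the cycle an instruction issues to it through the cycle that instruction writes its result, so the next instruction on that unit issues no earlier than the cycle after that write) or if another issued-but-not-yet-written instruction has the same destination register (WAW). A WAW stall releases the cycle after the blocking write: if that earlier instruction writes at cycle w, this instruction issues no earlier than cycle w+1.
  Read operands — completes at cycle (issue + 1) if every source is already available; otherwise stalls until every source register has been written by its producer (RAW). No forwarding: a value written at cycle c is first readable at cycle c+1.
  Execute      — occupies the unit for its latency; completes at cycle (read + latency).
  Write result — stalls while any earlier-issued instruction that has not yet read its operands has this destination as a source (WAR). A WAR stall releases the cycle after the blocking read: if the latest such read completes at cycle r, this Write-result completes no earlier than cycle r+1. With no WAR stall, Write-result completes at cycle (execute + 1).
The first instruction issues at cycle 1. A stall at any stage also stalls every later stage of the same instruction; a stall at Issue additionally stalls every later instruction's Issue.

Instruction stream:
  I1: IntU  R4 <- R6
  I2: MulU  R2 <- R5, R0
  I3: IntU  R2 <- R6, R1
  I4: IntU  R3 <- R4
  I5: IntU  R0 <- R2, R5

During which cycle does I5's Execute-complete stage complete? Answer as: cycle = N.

I1: IS=1 RO=2 EX=3 WR=4
I2: IS=2 RO=3 EX=6 WR=7
I3: IS=8 RO=9 EX=10 WR=11  [WAW R2: wait I2 write@7]
I4: IS=12 RO=13 EX=14 WR=15  [struct: IntU busy until I3 writes@11]
I5: IS=16 RO=17 EX=18 WR=19  [struct: IntU busy until I4 writes@15]

cycle = 18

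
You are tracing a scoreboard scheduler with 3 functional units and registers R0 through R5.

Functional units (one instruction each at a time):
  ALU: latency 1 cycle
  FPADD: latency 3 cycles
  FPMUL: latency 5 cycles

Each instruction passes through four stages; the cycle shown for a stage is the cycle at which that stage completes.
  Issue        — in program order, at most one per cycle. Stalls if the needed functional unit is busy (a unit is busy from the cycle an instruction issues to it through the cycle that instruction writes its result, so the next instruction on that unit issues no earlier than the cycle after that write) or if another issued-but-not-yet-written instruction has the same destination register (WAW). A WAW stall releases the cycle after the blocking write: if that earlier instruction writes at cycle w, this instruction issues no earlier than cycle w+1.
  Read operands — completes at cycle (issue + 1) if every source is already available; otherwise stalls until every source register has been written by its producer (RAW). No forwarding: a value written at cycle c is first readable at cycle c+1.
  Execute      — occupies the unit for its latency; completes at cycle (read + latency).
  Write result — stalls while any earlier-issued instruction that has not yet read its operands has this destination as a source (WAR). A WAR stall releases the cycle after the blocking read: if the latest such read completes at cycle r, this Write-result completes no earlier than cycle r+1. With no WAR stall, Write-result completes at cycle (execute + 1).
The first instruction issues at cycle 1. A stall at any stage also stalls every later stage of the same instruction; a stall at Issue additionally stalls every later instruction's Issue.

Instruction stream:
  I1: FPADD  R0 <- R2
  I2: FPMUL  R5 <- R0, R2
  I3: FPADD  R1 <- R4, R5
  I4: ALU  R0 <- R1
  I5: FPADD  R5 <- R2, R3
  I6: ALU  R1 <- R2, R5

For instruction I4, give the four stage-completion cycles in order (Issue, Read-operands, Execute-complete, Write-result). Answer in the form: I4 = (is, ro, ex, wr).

I4 = (8, 19, 20, 21)

I1  is:1  ro:2  ex:5  wr:6
I2  is:2  ro:7  ex:12  wr:13  — RAW R0: wait I1 write@6
I3  is:7  ro:14  ex:17  wr:18  — struct: FPADD busy until I1 writes@6, RAW R5: wait I2 write@13
I4  is:8  ro:19  ex:20  wr:21  — RAW R1: wait I3 write@18
I5  is:19  ro:20  ex:23  wr:24  — struct: FPADD busy until I3 writes@18
I6  is:22  ro:25  ex:26  wr:27  — struct: ALU busy until I4 writes@21, RAW R5: wait I5 write@24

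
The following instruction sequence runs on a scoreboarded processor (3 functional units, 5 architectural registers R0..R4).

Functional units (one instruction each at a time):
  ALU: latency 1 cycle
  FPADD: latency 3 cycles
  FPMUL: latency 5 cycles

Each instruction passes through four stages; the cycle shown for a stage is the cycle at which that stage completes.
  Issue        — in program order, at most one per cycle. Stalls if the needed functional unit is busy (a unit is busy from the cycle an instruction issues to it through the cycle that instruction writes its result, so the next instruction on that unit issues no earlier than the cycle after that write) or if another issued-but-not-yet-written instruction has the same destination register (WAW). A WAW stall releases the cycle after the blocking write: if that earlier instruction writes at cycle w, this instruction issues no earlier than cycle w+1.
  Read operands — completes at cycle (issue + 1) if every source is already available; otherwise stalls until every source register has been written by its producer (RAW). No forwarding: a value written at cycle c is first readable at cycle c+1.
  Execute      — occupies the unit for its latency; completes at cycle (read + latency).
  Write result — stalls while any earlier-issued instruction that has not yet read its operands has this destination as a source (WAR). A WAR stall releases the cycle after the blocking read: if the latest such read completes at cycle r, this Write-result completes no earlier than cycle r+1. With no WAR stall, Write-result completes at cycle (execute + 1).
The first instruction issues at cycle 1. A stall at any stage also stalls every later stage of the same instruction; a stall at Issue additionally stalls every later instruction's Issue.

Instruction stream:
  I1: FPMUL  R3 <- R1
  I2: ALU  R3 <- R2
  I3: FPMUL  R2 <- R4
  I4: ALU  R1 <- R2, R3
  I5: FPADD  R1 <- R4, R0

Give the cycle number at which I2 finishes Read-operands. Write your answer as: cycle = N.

[1] issue I1 (FPMUL)
[2] I1 read-ops
[7] I1 finished on FPMUL
[8] I1→R3
[9] issue I2 (ALU)
[10] I2 read-ops; issue I3 (FPMUL)
[11] I2 finished on ALU; I3 read-ops
[12] I2→R3
[13] issue I4 (ALU)
[16] I3 finished on FPMUL
[17] I3→R2
[18] I4 read-ops
[19] I4 finished on ALU
[20] I4→R1
[21] issue I5 (FPADD)
[22] I5 read-ops
[25] I5 finished on FPADD
[26] I5→R1

cycle = 10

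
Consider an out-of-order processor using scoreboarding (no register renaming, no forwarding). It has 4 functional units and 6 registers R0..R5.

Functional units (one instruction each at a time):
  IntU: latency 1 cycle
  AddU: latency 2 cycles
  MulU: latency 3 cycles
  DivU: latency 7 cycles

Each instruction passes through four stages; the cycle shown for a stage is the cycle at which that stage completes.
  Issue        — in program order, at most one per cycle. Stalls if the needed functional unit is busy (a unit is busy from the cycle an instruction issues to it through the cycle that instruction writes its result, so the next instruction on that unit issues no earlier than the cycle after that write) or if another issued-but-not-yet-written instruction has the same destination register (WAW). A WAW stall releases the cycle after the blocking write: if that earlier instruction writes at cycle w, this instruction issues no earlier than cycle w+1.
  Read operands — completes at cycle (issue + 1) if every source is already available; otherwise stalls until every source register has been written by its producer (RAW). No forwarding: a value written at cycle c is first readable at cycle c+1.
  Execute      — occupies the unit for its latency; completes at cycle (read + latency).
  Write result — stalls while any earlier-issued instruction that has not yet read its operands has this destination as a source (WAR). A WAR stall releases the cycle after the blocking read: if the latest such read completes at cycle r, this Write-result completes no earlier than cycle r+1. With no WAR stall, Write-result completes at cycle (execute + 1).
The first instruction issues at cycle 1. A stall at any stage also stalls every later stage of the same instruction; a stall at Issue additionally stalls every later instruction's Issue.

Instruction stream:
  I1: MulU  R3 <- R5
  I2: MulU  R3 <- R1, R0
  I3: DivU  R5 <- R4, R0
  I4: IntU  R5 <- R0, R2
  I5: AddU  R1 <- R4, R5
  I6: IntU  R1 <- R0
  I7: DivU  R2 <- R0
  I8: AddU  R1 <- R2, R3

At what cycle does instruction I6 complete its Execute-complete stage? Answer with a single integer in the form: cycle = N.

cycle = 28

I1 -> (1, 2, 5, 6)
I2 -> (7, 8, 11, 12)  // struct: MulU busy until I1 writes@6
I3 -> (8, 9, 16, 17)
I4 -> (18, 19, 20, 21)  // WAW R5: wait I3 write@17
I5 -> (19, 22, 24, 25)  // RAW R5: wait I4 write@21
I6 -> (26, 27, 28, 29)  // WAW R1: wait I5 write@25
I7 -> (27, 28, 35, 36)
I8 -> (30, 37, 39, 40)  // WAW R1: wait I6 write@29, RAW R2: wait I7 write@36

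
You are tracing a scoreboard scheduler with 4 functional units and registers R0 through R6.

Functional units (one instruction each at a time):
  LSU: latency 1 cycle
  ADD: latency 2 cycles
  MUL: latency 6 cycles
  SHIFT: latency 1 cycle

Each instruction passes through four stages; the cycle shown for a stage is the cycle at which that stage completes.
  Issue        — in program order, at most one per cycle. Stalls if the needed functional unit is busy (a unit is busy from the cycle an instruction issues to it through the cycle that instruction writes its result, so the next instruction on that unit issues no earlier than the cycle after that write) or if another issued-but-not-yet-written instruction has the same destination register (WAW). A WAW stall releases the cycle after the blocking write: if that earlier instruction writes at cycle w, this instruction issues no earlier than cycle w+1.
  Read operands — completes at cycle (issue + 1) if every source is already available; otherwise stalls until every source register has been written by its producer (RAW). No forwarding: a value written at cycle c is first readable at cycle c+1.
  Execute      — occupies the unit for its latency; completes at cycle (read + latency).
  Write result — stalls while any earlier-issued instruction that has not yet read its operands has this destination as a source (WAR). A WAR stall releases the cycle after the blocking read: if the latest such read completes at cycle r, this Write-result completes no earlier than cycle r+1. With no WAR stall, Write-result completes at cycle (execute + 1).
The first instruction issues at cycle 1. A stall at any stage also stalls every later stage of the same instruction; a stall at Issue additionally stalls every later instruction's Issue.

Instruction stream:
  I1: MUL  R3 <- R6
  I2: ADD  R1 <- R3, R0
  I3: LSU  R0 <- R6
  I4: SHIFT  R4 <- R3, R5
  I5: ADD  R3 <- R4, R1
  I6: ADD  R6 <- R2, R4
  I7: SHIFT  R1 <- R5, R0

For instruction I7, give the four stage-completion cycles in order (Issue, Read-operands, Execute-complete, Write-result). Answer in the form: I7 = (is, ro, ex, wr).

I7 = (20, 21, 22, 23)

1) issue 1, read 2, done 8, write 9
2) issue 2, read 10, done 12, write 13  <RAW R3: wait I1 write@9>
3) issue 3, read 4, done 5, write 11  <WAR R0: wait I2 read@10>
4) issue 4, read 10, done 11, write 12  <RAW R3: wait I1 write@9>
5) issue 14, read 15, done 17, write 18  <struct: ADD busy until I2 writes@13>
6) issue 19, read 20, done 22, write 23  <struct: ADD busy until I5 writes@18>
7) issue 20, read 21, done 22, write 23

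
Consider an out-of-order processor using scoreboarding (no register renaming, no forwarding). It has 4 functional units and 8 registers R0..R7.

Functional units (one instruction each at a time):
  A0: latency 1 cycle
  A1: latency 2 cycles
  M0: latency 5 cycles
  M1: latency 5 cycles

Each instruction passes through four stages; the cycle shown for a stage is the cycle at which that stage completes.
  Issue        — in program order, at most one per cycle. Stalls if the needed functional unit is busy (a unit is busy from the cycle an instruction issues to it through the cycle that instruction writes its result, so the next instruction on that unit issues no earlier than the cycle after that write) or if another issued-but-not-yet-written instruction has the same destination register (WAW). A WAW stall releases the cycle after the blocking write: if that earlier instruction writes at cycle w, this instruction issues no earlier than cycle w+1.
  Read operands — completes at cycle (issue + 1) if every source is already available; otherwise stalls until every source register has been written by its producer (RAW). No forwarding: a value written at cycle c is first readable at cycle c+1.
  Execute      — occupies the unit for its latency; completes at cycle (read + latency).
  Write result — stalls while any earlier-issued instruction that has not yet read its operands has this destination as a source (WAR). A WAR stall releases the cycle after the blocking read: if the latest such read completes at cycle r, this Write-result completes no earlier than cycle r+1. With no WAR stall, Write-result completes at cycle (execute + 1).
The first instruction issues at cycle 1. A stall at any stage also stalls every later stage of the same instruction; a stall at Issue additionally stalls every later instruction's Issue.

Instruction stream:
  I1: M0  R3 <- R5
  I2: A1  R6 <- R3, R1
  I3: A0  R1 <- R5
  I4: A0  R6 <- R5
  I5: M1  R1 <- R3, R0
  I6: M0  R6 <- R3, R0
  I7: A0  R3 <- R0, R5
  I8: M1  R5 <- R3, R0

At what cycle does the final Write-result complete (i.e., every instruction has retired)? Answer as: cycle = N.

[I1] 1/2/7/8
[I2] 2/9/11/12  (RAW R3: wait I1 write@8)
[I3] 3/4/5/10  (WAR R1: wait I2 read@9)
[I4] 13/14/15/16  (WAW R6: wait I2 write@12)
[I5] 14/15/20/21
[I6] 17/18/23/24  (WAW R6: wait I4 write@16)
[I7] 18/19/20/21
[I8] 22/23/28/29  (struct: M1 busy until I5 writes@21)

cycle = 29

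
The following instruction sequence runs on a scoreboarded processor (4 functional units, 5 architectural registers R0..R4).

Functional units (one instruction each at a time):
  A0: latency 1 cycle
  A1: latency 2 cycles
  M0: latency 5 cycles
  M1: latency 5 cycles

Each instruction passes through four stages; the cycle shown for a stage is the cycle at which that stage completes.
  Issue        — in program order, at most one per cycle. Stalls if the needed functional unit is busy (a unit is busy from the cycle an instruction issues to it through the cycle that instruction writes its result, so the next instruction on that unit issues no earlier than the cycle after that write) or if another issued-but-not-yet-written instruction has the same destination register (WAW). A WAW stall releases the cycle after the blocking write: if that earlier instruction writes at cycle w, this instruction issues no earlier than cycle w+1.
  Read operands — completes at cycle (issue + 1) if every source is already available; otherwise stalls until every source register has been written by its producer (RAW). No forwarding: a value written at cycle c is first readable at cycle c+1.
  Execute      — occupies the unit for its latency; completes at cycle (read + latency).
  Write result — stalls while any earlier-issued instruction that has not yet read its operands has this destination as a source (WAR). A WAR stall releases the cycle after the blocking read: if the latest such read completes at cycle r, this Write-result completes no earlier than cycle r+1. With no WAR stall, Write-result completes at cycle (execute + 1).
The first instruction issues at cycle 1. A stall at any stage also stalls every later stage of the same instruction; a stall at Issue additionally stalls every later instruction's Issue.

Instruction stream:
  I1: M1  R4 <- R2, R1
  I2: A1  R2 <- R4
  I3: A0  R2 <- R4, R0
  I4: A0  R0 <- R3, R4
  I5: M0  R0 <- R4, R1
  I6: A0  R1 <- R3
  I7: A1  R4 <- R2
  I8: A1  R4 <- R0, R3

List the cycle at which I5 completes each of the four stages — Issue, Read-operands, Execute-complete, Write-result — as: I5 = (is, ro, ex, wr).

I5 = (21, 22, 27, 28)

cycle 1: I1→M1
cycle 2: I1 RO | I2→A1
cycle 7: I1 EX
cycle 8: I1 WR R4
cycle 9: I2 RO
cycle 11: I2 EX
cycle 12: I2 WR R2
cycle 13: I3→A0
cycle 14: I3 RO
cycle 15: I3 EX
cycle 16: I3 WR R2
cycle 17: I4→A0
cycle 18: I4 RO
cycle 19: I4 EX
cycle 20: I4 WR R0
cycle 21: I5→M0
cycle 22: I5 RO | I6→A0
cycle 23: I6 RO | I7→A1
cycle 24: I6 EX | I7 RO
cycle 25: I6 WR R1
cycle 26: I7 EX
cycle 27: I5 EX | I7 WR R4
cycle 28: I5 WR R0 | I8→A1
cycle 29: I8 RO
cycle 31: I8 EX
cycle 32: I8 WR R4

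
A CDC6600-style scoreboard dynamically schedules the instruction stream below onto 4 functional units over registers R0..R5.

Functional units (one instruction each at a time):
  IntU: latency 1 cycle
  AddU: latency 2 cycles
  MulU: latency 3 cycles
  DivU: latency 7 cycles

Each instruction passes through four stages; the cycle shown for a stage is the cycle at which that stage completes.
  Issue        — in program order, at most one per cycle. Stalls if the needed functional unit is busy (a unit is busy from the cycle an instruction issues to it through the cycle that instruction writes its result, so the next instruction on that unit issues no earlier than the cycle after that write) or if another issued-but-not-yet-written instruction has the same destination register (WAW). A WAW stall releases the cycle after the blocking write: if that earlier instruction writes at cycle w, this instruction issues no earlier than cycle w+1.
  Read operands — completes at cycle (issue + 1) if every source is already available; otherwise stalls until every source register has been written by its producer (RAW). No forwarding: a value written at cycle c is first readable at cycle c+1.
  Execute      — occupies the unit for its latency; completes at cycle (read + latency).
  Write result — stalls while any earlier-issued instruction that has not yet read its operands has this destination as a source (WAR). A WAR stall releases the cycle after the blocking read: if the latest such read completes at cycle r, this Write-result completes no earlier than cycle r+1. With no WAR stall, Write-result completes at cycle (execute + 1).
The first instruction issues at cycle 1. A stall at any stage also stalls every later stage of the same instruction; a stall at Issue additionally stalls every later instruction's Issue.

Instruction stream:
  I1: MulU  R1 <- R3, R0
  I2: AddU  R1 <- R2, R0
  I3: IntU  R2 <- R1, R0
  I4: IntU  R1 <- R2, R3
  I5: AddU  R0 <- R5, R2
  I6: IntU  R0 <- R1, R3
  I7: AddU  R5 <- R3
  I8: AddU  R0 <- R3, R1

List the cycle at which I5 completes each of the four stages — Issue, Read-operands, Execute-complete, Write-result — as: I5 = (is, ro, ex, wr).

cycle 1: I1 dispatched to MulU
cycle 2: I1 operands ready
cycle 5: I1 complete
cycle 6: R1←I1
cycle 7: I2 dispatched to AddU
cycle 8: I2 operands ready; I3 dispatched to IntU
cycle 10: I2 complete
cycle 11: R1←I2
cycle 12: I3 operands ready
cycle 13: I3 complete
cycle 14: R2←I3
cycle 15: I4 dispatched to IntU
cycle 16: I4 operands ready; I5 dispatched to AddU
cycle 17: I4 complete; I5 operands ready
cycle 18: R1←I4
cycle 19: I5 complete
cycle 20: R0←I5
cycle 21: I6 dispatched to IntU
cycle 22: I6 operands ready; I7 dispatched to AddU
cycle 23: I6 complete; I7 operands ready
cycle 24: R0←I6
cycle 25: I7 complete
cycle 26: R5←I7
cycle 27: I8 dispatched to AddU
cycle 28: I8 operands ready
cycle 30: I8 complete
cycle 31: R0←I8

I5 = (16, 17, 19, 20)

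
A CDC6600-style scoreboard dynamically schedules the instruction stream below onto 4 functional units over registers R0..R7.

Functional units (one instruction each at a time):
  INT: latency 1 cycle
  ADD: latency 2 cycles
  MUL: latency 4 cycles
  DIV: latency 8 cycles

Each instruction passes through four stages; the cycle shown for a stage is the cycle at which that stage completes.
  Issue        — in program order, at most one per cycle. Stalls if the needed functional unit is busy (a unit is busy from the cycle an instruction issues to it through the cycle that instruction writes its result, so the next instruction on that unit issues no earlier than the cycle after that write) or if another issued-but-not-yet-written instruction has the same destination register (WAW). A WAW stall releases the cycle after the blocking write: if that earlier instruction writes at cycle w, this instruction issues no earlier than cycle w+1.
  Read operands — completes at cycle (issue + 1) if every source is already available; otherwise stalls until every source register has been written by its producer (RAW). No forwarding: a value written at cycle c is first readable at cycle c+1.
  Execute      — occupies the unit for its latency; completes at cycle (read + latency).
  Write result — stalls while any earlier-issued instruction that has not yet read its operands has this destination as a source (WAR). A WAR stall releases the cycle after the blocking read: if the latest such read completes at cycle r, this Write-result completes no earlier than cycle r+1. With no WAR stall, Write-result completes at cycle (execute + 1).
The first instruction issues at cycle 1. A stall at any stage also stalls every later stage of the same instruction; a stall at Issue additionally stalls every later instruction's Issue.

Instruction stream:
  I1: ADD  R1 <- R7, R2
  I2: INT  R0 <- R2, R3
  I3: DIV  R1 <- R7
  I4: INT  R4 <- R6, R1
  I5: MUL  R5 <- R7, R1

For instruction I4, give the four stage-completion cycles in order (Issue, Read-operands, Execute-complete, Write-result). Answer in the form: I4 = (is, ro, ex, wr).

I4 = (7, 17, 18, 19)

[1] I1 issues→ADD
[2] I1 reads; I2 issues→INT
[3] I2 reads
[4] I1 exec-done; I2 exec-done
[5] I1 writes R1; I2 writes R0
[6] I3 issues→DIV
[7] I3 reads; I4 issues→INT
[8] I5 issues→MUL
[15] I3 exec-done
[16] I3 writes R1
[17] I4 reads; I5 reads
[18] I4 exec-done
[19] I4 writes R4
[21] I5 exec-done
[22] I5 writes R5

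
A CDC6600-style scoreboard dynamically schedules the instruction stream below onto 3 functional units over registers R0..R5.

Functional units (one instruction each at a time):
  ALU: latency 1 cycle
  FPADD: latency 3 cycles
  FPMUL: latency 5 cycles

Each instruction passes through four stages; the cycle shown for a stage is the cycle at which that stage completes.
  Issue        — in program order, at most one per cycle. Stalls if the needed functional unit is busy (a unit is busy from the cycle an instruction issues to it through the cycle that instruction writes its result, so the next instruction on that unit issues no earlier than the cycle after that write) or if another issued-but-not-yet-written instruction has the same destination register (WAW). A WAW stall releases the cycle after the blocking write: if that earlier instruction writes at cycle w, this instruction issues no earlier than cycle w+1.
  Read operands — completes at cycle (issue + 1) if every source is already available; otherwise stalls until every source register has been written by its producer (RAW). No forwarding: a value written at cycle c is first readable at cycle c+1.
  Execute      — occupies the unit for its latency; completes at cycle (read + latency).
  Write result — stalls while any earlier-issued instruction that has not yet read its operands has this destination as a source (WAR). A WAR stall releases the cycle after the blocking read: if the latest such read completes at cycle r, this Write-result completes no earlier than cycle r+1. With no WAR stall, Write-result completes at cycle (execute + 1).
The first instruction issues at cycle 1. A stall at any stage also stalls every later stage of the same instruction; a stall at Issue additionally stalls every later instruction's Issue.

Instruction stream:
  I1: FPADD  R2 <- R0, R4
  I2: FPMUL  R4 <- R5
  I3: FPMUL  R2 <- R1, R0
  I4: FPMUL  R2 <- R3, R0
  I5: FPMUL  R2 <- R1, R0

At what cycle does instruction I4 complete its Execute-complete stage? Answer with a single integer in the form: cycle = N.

cycle = 24

I1: IS=1 RO=2 EX=5 WR=6
I2: IS=2 RO=3 EX=8 WR=9
I3: IS=10 RO=11 EX=16 WR=17  [struct: FPMUL busy until I2 writes@9]
I4: IS=18 RO=19 EX=24 WR=25  [struct: FPMUL busy until I3 writes@17]
I5: IS=26 RO=27 EX=32 WR=33  [struct: FPMUL busy until I4 writes@25]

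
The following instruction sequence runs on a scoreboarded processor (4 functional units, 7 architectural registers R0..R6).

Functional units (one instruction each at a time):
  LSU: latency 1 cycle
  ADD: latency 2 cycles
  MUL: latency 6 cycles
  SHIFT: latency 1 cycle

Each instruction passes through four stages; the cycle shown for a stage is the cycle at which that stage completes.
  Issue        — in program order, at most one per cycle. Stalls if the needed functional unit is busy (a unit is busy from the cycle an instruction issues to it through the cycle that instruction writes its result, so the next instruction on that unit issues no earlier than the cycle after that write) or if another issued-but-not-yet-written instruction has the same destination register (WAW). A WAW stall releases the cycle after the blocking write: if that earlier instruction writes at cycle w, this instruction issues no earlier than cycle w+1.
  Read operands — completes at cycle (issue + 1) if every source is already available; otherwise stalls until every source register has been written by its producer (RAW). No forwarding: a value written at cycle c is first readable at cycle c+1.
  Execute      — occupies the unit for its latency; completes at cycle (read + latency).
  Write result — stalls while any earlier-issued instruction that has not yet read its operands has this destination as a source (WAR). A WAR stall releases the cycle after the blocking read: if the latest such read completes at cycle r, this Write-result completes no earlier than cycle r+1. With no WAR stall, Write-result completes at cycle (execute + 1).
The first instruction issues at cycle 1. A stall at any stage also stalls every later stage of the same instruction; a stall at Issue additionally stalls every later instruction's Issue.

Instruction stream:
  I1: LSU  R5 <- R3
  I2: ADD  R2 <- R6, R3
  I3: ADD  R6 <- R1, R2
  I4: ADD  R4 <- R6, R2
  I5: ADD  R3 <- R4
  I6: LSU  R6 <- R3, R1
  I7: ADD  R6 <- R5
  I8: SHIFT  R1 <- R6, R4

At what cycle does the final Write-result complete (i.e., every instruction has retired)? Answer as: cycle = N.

cycle = 32

[I1] 1/2/3/4
[I2] 2/3/5/6
[I3] 7/8/10/11  (struct: ADD busy until I2 writes@6)
[I4] 12/13/15/16  (struct: ADD busy until I3 writes@11)
[I5] 17/18/20/21  (struct: ADD busy until I4 writes@16)
[I6] 18/22/23/24  (RAW R3: wait I5 write@21)
[I7] 25/26/28/29  (WAW R6: wait I6 write@24)
[I8] 26/30/31/32  (RAW R6: wait I7 write@29)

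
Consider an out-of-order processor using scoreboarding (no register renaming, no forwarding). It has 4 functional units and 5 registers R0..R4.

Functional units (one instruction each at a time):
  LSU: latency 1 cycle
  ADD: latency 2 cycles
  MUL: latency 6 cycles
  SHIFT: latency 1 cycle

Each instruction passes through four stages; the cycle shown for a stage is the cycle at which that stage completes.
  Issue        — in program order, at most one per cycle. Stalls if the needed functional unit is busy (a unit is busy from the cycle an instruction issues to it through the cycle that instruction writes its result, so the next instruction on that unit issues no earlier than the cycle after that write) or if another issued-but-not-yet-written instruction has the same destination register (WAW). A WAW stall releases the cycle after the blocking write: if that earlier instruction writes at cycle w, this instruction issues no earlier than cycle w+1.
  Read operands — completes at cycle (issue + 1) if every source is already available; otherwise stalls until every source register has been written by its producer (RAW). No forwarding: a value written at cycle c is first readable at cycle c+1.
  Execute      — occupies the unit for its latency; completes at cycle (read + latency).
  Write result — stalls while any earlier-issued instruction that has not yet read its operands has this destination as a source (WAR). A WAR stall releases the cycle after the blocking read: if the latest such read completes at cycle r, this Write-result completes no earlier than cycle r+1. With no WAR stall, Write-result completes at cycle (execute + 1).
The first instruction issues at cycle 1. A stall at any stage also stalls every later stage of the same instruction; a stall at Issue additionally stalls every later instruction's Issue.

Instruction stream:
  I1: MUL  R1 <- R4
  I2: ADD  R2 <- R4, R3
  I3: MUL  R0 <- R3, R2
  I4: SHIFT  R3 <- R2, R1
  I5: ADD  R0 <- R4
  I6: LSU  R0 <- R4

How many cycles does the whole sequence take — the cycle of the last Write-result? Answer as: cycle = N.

cycle = 27

c1: I1→MUL
c2: I1 RO | I2→ADD
c3: I2 RO
c5: I2 EX
c6: I2 WR R2
c8: I1 EX
c9: I1 WR R1
c10: I3→MUL
c11: I3 RO | I4→SHIFT
c12: I4 RO
c13: I4 EX
c14: I4 WR R3
c17: I3 EX
c18: I3 WR R0
c19: I5→ADD
c20: I5 RO
c22: I5 EX
c23: I5 WR R0
c24: I6→LSU
c25: I6 RO
c26: I6 EX
c27: I6 WR R0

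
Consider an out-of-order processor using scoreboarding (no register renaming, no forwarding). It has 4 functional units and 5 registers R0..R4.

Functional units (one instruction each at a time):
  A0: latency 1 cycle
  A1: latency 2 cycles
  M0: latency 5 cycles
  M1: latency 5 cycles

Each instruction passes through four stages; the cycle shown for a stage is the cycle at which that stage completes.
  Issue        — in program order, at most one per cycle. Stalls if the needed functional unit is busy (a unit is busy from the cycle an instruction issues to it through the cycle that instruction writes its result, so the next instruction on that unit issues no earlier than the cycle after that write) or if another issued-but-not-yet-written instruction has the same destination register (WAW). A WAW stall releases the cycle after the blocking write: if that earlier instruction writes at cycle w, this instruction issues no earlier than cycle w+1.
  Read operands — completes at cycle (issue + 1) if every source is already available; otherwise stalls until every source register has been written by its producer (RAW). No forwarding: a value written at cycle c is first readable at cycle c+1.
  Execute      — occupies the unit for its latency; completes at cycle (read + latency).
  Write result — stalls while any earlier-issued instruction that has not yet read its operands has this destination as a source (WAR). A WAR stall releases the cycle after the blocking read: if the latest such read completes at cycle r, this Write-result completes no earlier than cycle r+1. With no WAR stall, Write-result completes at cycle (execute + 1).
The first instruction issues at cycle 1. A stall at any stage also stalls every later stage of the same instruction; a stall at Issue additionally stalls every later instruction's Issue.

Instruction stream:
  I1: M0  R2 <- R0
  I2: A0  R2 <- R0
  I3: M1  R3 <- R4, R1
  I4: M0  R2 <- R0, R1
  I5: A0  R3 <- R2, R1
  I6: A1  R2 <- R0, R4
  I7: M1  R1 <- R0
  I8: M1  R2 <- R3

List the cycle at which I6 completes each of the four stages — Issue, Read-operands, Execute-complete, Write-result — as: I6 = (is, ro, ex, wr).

I6 = (21, 22, 24, 25)

[1] I1 issues→M0
[2] I1 reads
[7] I1 exec-done
[8] I1 writes R2
[9] I2 issues→A0
[10] I2 reads | I3 issues→M1
[11] I2 exec-done | I3 reads
[12] I2 writes R2
[13] I4 issues→M0
[14] I4 reads
[16] I3 exec-done
[17] I3 writes R3
[18] I5 issues→A0
[19] I4 exec-done
[20] I4 writes R2
[21] I5 reads | I6 issues→A1
[22] I5 exec-done | I6 reads | I7 issues→M1
[23] I5 writes R3 | I7 reads
[24] I6 exec-done
[25] I6 writes R2
[28] I7 exec-done
[29] I7 writes R1
[30] I8 issues→M1
[31] I8 reads
[36] I8 exec-done
[37] I8 writes R2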